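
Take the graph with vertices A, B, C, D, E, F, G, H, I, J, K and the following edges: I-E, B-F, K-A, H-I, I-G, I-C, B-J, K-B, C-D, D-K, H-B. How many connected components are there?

Starting from A we can reach A, B, C, D, E, F, G, H, I, J, K. That is one component of size 11.
Total: 1 component.

1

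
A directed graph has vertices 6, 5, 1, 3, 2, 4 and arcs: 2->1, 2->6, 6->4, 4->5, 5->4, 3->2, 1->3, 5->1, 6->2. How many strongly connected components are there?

1

{1, 2, 3, 4, 5, 6} are all mutually reachable — one SCC of size 6.
That gives 1 strongly connected component.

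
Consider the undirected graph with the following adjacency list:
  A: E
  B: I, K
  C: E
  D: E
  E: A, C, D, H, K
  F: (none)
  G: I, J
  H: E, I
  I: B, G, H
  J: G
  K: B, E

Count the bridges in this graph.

5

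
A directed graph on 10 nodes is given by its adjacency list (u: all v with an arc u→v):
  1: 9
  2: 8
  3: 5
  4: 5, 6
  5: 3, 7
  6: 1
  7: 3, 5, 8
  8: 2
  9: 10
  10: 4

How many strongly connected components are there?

3

{1, 4, 6, 9, 10} are all mutually reachable — one SCC of size 5.
{3, 5, 7} are all mutually reachable — one SCC of size 3.
{2, 8} are all mutually reachable — one SCC of size 2.
That gives 3 strongly connected components.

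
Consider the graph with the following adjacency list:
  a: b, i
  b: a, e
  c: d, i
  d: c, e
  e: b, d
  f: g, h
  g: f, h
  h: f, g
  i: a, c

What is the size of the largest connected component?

Starting from f we can reach f, g, h. That is one component of size 3.
Starting from a we can reach a, b, c, d, e, i. That is one component of size 6.
The largest has 6 vertices.

6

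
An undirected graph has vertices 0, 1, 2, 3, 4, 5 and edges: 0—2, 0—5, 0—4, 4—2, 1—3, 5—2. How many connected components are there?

Starting from 1 we can reach 1, 3. That is one component of size 2.
Starting from 0 we can reach 0, 2, 4, 5. That is one component of size 4.
Total: 2 components.

2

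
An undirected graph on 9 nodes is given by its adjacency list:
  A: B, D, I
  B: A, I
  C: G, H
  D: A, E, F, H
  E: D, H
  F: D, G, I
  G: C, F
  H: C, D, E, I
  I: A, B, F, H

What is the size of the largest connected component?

Starting from A we can reach A, B, C, D, E, F, G, H, I. That is one component of size 9.
The largest has 9 vertices.

9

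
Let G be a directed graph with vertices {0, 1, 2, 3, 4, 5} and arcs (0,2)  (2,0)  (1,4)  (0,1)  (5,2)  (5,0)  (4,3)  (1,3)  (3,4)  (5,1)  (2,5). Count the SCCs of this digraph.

3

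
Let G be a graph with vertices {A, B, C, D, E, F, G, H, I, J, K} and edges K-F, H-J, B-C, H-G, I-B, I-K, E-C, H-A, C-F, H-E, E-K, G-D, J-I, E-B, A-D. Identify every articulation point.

H

Removing H increases the component count from 1 to 2, so H is a cut vertex.
By contrast removing E leaves 1 component; it is not a cut vertex. No other vertex is a cut vertex either.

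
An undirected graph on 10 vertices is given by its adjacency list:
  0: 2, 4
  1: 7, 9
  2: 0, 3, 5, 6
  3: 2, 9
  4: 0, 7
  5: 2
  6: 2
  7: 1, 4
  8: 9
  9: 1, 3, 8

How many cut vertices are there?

2

Removing 2 increases the component count from 1 to 3, so 2 is a cut vertex.
Removing 9 increases the component count from 1 to 2, so 9 is a cut vertex.
By contrast removing 7 leaves 1 component; it is not a cut vertex. No other vertex is a cut vertex either.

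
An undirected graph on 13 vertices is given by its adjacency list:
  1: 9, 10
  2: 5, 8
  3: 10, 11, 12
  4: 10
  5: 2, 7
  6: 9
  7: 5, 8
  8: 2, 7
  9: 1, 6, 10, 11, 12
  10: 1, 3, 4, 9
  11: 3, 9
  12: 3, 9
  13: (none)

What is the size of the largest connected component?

13 is isolated — a component by itself.
Starting from 2 we can reach 2, 5, 7, 8. That is one component of size 4.
Starting from 1 we can reach 1, 3, 4, 6, 9, 10, 11, 12. That is one component of size 8.
The largest has 8 vertices.

8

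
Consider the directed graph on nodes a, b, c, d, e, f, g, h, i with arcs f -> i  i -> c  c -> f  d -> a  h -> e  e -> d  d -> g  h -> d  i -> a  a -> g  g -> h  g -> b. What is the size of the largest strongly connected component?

5

{a, d, e, g, h} are all mutually reachable — one SCC of size 5.
{c, f, i} are all mutually reachable — one SCC of size 3.
{b} is an SCC by itself.
The largest has 5 vertices.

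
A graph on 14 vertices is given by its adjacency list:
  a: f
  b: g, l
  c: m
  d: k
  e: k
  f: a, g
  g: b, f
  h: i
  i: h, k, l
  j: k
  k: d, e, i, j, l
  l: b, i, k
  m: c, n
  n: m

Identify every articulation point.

b, f, g, i, k, l, m

Removing b increases the component count from 2 to 3, so b is a cut vertex.
Removing f increases the component count from 2 to 3, so f is a cut vertex.
Removing g increases the component count from 2 to 3, so g is a cut vertex.
Likewise i, k, l, m are cut vertices.
By contrast removing d leaves 2 components; it is not a cut vertex. No other vertex is a cut vertex either.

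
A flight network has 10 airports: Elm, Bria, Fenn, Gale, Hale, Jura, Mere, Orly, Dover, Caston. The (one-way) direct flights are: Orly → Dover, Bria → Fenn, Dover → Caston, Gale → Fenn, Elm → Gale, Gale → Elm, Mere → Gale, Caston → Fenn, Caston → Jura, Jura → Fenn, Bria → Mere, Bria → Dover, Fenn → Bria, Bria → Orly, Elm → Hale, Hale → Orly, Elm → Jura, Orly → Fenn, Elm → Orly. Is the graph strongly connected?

From Gale we can reach every vertex (Elm, Bria, Fenn, Gale, Hale, Jura, Mere, Orly, Dover, Caston), and every vertex can reach Gale (Elm, Bria, Fenn, Gale, Hale, Jura, Mere, Orly, Dover, Caston). So the whole graph is one strongly connected component.

Yes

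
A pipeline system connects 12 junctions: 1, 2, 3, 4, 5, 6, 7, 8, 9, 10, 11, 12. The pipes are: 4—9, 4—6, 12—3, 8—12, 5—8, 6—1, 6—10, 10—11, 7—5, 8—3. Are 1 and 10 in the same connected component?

Yes

From 1 we can reach 1, 4, 6, 9, 10, 11, which includes 10.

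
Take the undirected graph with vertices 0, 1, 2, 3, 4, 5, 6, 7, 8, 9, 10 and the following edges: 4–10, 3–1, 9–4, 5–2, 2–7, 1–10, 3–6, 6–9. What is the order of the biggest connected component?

6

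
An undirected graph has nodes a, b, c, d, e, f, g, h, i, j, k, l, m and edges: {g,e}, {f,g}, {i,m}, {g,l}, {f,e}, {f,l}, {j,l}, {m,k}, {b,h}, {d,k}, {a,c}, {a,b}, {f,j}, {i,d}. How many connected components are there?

3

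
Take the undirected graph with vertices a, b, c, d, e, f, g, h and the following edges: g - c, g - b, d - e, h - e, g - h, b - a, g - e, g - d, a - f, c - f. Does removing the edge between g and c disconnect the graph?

After removing g - c, the path g-b-a-f-c still connects them, so the edge is not a bridge.

No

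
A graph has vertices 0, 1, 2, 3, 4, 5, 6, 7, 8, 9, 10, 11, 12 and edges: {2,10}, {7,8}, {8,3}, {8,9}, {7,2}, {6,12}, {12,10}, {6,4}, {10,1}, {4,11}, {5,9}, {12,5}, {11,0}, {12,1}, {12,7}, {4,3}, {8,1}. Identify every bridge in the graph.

The edges on the cycle 6-12-7-8-3-4-6 are not bridges since each lies on that cycle.
But removing 11—0 disconnects 11 from 0; removing 4—11 disconnects 4 from 11 — these are bridges.

0-11, 11-4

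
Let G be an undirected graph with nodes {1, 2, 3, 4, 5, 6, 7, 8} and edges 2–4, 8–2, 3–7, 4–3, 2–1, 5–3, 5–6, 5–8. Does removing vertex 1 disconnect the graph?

No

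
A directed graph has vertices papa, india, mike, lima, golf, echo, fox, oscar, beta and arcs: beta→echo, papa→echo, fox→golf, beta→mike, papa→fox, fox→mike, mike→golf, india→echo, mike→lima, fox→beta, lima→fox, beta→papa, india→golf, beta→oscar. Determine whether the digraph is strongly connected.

No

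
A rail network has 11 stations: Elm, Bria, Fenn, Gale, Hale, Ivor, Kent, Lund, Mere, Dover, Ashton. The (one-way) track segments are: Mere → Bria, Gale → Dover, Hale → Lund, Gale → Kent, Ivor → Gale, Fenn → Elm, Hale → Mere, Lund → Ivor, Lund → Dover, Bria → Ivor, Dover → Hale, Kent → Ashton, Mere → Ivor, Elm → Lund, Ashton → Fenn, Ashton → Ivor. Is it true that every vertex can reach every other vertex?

Yes

From Gale we can reach every vertex (Elm, Bria, Fenn, Gale, Hale, Ivor, Kent, Lund, Mere, Dover, Ashton), and every vertex can reach Gale (Elm, Bria, Fenn, Gale, Hale, Ivor, Kent, Lund, Mere, Dover, Ashton). So the whole graph is one strongly connected component.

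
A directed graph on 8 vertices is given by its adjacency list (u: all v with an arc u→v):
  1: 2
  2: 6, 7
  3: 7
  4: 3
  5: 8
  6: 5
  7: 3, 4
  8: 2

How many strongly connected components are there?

3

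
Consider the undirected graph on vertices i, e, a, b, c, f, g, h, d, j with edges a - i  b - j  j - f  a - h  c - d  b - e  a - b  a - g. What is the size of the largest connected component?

Starting from c we can reach c, d. That is one component of size 2.
Starting from a we can reach a, b, e, f, g, h, i, j. That is one component of size 8.
The largest has 8 vertices.

8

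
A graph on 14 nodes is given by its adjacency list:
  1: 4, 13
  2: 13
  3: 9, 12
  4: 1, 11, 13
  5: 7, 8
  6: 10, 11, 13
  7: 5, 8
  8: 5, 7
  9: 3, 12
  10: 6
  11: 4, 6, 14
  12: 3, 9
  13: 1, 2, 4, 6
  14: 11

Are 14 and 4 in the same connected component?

Yes

From 14 we can reach 1, 2, 4, 6, 10, 11, 13, 14, which includes 4.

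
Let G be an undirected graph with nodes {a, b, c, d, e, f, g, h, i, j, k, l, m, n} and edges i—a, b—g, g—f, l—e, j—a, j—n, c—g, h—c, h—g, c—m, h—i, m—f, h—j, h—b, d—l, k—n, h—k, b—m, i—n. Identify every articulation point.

Removing h increases the component count from 2 to 3, so h is a cut vertex.
Removing l increases the component count from 2 to 3, so l is a cut vertex.
By contrast removing m leaves 2 components; it is not a cut vertex. No other vertex is a cut vertex either.

h, l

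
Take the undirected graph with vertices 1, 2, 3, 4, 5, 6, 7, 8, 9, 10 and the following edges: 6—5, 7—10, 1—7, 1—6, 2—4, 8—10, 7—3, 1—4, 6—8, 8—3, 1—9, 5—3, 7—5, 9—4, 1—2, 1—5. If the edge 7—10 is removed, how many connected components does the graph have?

1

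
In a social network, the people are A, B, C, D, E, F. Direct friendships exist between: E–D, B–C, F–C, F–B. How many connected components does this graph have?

3

A is isolated — a component by itself.
Starting from D we can reach D, E. That is one component of size 2.
Starting from B we can reach B, C, F. That is one component of size 3.
Total: 3 components.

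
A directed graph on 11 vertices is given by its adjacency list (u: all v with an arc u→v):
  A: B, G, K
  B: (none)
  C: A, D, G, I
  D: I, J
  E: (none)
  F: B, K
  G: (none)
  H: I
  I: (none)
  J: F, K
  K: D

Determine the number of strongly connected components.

{D, F, J, K} are all mutually reachable — one SCC of size 4.
{A} is an SCC by itself.
{E} is an SCC by itself.
{I} is an SCC by itself.
{G} is an SCC by itself.
(and 3 more singleton SCCs)
That gives 8 strongly connected components.

8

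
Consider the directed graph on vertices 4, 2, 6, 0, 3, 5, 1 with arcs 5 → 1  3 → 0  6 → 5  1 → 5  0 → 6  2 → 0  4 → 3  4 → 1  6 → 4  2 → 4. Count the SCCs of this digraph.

{0, 3, 4, 6} are all mutually reachable — one SCC of size 4.
{1, 5} are all mutually reachable — one SCC of size 2.
{2} is an SCC by itself.
That gives 3 strongly connected components.

3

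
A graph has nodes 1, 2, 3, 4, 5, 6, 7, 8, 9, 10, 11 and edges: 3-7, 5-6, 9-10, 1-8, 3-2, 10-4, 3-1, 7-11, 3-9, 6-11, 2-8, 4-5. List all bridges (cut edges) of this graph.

The edges on the cycle 3-1-8-2-3 are not bridges since each lies on that cycle.
Every edge lies on some cycle, so there are no bridges.

none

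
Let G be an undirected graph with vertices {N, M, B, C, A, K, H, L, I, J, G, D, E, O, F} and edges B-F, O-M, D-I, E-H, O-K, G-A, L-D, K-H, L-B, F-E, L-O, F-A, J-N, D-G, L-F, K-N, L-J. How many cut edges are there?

2

The edges on the cycle L-B-F-E-H-K-O-L are not bridges since each lies on that cycle.
But removing O-M disconnects O from M; removing I-D disconnects I from D — these are bridges.
That makes 2 bridges.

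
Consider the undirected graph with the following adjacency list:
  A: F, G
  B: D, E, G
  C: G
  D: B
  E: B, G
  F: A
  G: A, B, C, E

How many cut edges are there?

4

The edges on the cycle B-G-E-B are not bridges since each lies on that cycle.
But removing A-F disconnects A from F; removing G-C disconnects G from C; removing G-A disconnects G from A; removing B-D disconnects B from D — these are bridges.
That makes 4 bridges.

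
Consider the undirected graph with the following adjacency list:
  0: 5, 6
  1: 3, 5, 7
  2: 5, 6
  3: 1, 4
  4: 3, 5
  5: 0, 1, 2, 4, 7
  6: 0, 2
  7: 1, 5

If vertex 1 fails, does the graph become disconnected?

Deleting 1 leaves 1 component (was 1) (its neighbors 3, 5, 7 remain connected to each other), so 1 is not a cut vertex.

No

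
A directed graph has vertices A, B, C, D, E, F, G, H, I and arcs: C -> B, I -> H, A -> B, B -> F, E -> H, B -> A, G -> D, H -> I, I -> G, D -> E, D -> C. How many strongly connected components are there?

{D, E, G, H, I} are all mutually reachable — one SCC of size 5.
{A, B} are all mutually reachable — one SCC of size 2.
{C} is an SCC by itself.
{F} is an SCC by itself.
That gives 4 strongly connected components.

4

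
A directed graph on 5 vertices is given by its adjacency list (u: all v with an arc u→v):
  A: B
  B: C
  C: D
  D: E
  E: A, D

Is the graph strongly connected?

From B we can reach every vertex (A, B, C, D, E), and every vertex can reach B (A, B, C, D, E). So the whole graph is one strongly connected component.

Yes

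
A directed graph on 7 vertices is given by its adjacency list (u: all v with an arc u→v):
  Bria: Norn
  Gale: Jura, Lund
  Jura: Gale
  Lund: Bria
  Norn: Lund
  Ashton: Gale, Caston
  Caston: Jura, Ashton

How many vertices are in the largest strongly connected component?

3

{Bria, Lund, Norn} are all mutually reachable — one SCC of size 3.
{Gale, Jura} are all mutually reachable — one SCC of size 2.
{Ashton, Caston} are all mutually reachable — one SCC of size 2.
The largest has 3 vertices.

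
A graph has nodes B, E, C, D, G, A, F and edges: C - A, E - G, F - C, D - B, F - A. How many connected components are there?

3

Starting from E we can reach E, G. That is one component of size 2.
Starting from B we can reach B, D. That is one component of size 2.
Starting from A we can reach A, C, F. That is one component of size 3.
Total: 3 components.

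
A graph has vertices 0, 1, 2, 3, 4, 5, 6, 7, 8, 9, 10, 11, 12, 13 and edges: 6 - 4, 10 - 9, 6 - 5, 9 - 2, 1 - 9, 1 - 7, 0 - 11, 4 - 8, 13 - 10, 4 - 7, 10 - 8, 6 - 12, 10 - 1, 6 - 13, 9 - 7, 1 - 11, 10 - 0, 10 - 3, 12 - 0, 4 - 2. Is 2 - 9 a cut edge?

After removing 2 - 9, the path 2-4-7-9 still connects them, so the edge is not a bridge.

No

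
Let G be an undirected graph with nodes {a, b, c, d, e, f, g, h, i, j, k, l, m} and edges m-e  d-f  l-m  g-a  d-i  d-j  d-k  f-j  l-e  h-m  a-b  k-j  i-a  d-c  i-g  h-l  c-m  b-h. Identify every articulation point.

Removing d increases the component count from 1 to 2, so d is a cut vertex.
By contrast removing c leaves 1 component; it is not a cut vertex. No other vertex is a cut vertex either.

d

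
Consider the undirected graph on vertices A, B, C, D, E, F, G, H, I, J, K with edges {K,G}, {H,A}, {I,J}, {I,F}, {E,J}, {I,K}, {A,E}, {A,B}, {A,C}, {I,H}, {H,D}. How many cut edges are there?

6

The edges on the cycle I-H-A-E-J-I are not bridges since each lies on that cycle.
But removing K—G disconnects K from G; removing A—B disconnects A from B; removing H—D disconnects H from D; removing A—C disconnects A from C — these are bridges.
In total 6 edges are bridges.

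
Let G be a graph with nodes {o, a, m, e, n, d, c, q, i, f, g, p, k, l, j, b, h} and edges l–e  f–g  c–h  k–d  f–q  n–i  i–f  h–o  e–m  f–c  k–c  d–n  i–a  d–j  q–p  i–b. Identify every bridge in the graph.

a-i, b-i, c-h, d-j, e-l, e-m, f-g, f-q, h-o, p-q

The edges on the cycle k-d-n-i-f-c-k are not bridges since each lies on that cycle.
But removing q–p disconnects q from p; removing i–a disconnects i from a; removing b–i disconnects b from i; removing o–h disconnects o from h — these are bridges.
In total 10 edges are bridges.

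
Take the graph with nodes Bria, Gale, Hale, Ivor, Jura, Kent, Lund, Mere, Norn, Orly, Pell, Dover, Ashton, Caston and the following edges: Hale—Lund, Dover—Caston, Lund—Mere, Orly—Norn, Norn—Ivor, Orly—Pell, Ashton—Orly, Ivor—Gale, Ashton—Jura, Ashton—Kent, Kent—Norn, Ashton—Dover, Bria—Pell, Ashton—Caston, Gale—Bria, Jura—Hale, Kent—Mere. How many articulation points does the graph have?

1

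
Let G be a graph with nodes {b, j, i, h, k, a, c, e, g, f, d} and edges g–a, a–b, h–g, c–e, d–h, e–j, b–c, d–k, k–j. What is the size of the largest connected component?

9

f is isolated — a component by itself.
i is isolated — a component by itself.
Starting from a we can reach a, b, c, d, e, g, h, j, k. That is one component of size 9.
The largest has 9 vertices.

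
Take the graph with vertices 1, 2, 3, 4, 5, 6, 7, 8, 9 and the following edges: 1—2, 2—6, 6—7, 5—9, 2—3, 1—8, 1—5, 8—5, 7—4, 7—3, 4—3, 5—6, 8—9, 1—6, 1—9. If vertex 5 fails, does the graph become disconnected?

No

Deleting 5 leaves 1 component (was 1) (its neighbors 1, 6, 8, 9 remain connected to each other), so 5 is not a cut vertex.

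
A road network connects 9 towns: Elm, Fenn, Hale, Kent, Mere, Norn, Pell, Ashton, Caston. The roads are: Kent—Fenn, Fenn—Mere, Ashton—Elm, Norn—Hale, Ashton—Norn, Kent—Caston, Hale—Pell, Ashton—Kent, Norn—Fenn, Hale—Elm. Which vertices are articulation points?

Removing Fenn increases the component count from 1 to 2, so Fenn is a cut vertex.
Removing Hale increases the component count from 1 to 2, so Hale is a cut vertex.
Removing Kent increases the component count from 1 to 2, so Kent is a cut vertex.
By contrast removing Pell leaves 1 component; it is not a cut vertex. No other vertex is a cut vertex either.

Fenn, Hale, Kent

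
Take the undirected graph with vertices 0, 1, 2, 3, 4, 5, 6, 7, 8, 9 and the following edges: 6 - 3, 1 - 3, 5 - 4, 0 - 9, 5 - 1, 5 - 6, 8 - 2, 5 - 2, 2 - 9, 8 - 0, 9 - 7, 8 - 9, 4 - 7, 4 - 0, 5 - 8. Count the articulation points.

Removing 5 increases the component count from 1 to 2, so 5 is a cut vertex.
By contrast removing 7 leaves 1 component; it is not a cut vertex. No other vertex is a cut vertex either.

1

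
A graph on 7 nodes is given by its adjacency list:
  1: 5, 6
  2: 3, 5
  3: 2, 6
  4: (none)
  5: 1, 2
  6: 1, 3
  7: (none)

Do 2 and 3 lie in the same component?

Yes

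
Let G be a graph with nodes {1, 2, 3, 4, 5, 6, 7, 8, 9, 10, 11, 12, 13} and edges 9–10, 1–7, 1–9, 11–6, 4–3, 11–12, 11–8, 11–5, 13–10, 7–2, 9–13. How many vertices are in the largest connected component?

6

Starting from 3 we can reach 3, 4. That is one component of size 2.
Starting from 5 we can reach 5, 6, 8, 11, 12. That is one component of size 5.
Starting from 1 we can reach 1, 2, 7, 9, 10, 13. That is one component of size 6.
The largest has 6 vertices.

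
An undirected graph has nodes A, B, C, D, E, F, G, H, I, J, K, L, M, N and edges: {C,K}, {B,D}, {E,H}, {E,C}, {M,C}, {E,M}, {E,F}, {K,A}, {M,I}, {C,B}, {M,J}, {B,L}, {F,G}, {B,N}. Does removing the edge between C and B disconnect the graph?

Yes

Removing C—B leaves no path between C and B: the component count goes from 1 to 2. So it is a bridge.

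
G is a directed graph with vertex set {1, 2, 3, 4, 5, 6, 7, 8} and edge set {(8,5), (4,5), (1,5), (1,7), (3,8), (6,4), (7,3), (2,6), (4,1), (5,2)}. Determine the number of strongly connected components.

{1, 2, 3, 4, 5, 6, 7, 8} are all mutually reachable — one SCC of size 8.
That gives 1 strongly connected component.

1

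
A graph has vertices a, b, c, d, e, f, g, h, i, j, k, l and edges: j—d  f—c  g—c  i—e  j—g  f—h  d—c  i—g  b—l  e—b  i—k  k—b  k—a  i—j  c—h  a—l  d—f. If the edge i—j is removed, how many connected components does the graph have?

i and j are still connected via i-g-j, so the component count stays at 1.

1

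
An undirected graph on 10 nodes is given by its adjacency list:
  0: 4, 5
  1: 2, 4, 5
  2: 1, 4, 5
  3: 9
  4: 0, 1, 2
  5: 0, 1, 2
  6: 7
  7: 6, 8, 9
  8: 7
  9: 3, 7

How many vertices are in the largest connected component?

5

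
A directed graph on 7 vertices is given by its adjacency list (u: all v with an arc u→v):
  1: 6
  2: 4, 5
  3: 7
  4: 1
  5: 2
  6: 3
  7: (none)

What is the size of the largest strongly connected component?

{2, 5} are all mutually reachable — one SCC of size 2.
{1} is an SCC by itself.
{4} is an SCC by itself.
{7} is an SCC by itself.
{6} is an SCC by itself.
(and 1 more singleton SCC)
The largest has 2 vertices.

2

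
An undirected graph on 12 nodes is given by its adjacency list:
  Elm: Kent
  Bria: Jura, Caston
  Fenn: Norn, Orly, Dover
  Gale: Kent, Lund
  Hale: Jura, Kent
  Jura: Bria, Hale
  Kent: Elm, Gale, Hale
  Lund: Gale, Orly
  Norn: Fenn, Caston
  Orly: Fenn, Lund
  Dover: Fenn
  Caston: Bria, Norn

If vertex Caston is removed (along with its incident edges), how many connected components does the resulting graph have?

With Caston gone, the remaining components are: {Elm, Bria, Fenn, Gale, Hale, Jura, Kent, Lund, Norn, Orly, Dover}.
That is 1 component.

1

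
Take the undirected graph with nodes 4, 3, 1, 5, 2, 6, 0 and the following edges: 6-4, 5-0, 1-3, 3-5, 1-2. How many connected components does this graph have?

Starting from 4 we can reach 4, 6. That is one component of size 2.
Starting from 0 we can reach 0, 1, 2, 3, 5. That is one component of size 5.
Total: 2 components.

2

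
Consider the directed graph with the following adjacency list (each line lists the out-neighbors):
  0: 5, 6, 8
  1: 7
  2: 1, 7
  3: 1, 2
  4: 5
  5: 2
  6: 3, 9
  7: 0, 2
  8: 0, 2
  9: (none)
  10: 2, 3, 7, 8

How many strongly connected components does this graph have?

4

{0, 1, 2, 3, 5, 6, 7, 8} are all mutually reachable — one SCC of size 8.
{9} is an SCC by itself.
{4} is an SCC by itself.
{10} is an SCC by itself.
That gives 4 strongly connected components.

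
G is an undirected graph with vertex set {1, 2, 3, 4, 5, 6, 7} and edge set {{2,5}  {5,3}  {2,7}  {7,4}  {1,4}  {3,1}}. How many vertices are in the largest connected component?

6 is isolated — a component by itself.
Starting from 1 we can reach 1, 2, 3, 4, 5, 7. That is one component of size 6.
The largest has 6 vertices.

6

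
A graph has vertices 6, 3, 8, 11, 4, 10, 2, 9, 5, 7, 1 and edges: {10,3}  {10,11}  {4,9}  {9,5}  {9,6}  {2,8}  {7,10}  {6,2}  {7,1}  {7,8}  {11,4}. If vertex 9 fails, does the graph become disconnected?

Yes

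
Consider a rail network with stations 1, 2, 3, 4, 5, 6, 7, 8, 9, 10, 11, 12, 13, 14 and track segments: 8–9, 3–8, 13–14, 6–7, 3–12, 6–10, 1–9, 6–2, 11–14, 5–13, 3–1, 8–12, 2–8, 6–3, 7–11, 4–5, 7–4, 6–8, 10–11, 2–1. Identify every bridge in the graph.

The edges on the cycle 7-4-5-13-14-11-7 are not bridges since each lies on that cycle.
Every edge lies on some cycle, so there are no bridges.

none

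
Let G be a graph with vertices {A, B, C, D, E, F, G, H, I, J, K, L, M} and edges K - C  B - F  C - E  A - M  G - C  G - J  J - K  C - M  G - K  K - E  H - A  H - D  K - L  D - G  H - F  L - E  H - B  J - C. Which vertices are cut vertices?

H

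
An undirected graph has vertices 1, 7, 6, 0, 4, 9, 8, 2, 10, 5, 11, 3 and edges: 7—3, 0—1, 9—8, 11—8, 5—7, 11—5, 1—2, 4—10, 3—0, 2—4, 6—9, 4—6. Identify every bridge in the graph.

10-4

The edges on the cycle 11-5-7-3-0-1-2-4-6-9-8-11 are not bridges since each lies on that cycle.
But removing 10—4 disconnects 10 from 4 — this is a bridge.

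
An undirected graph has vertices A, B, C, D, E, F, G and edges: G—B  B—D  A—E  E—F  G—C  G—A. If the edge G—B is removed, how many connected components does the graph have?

2

Before removal there is 1 component.
G—B is a bridge — removing it separates G's side from B's side.
After removal: 2 components.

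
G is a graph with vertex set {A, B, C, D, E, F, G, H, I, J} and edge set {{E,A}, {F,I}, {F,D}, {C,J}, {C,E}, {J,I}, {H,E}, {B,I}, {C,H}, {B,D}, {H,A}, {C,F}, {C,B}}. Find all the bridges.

none

The edges on the cycle C-H-A-E-C are not bridges since each lies on that cycle.
Every edge lies on some cycle, so there are no bridges.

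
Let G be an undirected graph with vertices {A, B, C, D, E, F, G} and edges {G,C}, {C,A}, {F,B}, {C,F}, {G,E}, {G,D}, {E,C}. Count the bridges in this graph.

The edges on the cycle G-E-C-G are not bridges since each lies on that cycle.
But removing C—A disconnects C from A; removing F—B disconnects F from B; removing C—F disconnects C from F; removing G—D disconnects G from D — these are bridges.
That makes 4 bridges.

4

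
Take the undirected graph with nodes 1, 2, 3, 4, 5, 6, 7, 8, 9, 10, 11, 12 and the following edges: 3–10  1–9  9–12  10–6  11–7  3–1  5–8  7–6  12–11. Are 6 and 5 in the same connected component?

No

The component containing 6 is {1, 3, 6, 7, 9, 10, 11, 12}, and 5 is not in it.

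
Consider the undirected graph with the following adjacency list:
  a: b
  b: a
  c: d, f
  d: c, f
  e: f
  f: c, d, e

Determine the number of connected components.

2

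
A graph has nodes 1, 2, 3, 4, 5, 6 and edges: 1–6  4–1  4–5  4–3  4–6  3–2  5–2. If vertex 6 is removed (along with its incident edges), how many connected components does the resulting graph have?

With 6 gone, the remaining components are: {1, 2, 3, 4, 5}.
That is 1 component.

1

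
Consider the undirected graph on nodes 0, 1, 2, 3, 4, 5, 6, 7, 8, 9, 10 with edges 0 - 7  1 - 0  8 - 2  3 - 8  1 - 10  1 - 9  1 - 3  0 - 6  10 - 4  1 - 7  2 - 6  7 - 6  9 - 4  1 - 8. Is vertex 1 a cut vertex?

Yes

Deleting 1 raises the number of components from 2 to 3, so 1 is a cut vertex.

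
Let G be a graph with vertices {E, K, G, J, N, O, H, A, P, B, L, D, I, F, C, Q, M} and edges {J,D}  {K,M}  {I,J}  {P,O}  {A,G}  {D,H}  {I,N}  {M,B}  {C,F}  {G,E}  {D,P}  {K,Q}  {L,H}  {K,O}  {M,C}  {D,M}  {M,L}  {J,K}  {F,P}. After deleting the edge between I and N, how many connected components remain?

3

Before removal there are 2 components.
I—N is a bridge — removing it separates I's side from N's side.
After removal: 3 components.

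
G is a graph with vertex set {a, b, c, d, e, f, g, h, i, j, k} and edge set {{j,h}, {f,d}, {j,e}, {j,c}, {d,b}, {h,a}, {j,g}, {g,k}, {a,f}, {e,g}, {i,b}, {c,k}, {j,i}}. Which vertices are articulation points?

j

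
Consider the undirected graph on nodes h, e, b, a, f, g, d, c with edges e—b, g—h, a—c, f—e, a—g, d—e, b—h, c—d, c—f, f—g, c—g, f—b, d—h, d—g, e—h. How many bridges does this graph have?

0

The edges on the cycle e-b-h-e are not bridges since each lies on that cycle.
Every edge lies on some cycle, so there are no bridges.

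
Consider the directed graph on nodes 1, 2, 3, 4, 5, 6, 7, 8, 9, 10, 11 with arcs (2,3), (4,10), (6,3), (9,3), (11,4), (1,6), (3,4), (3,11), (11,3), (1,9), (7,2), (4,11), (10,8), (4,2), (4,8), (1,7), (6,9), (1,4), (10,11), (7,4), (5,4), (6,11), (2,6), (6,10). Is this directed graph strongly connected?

No

There is no directed path from 6 to 5, so the graph is not strongly connected.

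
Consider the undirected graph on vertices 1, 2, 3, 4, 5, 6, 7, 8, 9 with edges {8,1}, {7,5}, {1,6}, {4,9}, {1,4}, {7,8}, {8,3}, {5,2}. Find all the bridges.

removing 2 - 5 disconnects 2 from 5; removing 4 - 1 disconnects 4 from 1; removing 7 - 8 disconnects 7 from 8; removing 4 - 9 disconnects 4 from 9 — these are bridges.
In total 8 edges are bridges.

1-4, 1-6, 1-8, 2-5, 3-8, 4-9, 5-7, 7-8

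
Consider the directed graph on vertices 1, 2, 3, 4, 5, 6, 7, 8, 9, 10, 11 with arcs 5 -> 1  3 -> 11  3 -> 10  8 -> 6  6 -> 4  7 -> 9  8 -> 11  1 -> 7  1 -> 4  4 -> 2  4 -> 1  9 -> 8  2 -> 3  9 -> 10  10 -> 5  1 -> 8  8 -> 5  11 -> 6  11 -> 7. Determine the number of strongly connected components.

{1, 2, 3, 4, 5, 6, 7, 8, 9, 10, 11} are all mutually reachable — one SCC of size 11.
That gives 1 strongly connected component.

1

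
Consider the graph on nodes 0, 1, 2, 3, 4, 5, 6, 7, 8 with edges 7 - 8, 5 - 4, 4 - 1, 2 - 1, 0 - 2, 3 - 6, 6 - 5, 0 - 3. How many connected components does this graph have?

Starting from 7 we can reach 7, 8. That is one component of size 2.
Starting from 0 we can reach 0, 1, 2, 3, 4, 5, 6. That is one component of size 7.
Total: 2 components.

2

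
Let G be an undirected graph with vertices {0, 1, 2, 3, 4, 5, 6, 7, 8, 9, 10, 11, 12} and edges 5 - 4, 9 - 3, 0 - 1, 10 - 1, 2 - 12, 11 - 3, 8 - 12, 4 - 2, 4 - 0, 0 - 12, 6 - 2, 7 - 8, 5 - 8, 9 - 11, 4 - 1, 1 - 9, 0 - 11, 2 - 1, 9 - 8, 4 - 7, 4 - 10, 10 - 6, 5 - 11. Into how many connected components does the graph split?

Starting from 0 we can reach 0, 1, 2, 3, 4, 5, 6, 7, 8, 9, 10, 11, 12. That is one component of size 13.
Total: 1 component.

1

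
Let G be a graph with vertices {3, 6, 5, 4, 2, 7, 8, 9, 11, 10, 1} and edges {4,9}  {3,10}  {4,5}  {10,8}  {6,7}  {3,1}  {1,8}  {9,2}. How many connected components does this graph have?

11 is isolated — a component by itself.
Starting from 6 we can reach 6, 7. That is one component of size 2.
Starting from 1 we can reach 1, 3, 8, 10. That is one component of size 4.
Starting from 2 we can reach 2, 4, 5, 9. That is one component of size 4.
Total: 4 components.

4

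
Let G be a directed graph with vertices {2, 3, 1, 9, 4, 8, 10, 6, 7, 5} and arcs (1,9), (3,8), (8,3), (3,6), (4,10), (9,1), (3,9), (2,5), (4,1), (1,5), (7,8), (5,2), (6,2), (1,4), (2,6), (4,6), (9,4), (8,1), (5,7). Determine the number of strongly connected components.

2

{1, 2, 3, 4, 5, 6, 7, 8, 9} are all mutually reachable — one SCC of size 9.
{10} is an SCC by itself.
That gives 2 strongly connected components.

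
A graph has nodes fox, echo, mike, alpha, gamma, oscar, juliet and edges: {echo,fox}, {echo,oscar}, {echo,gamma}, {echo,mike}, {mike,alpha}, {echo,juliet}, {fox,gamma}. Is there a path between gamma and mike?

From gamma we can reach fox, echo, mike, alpha, gamma, oscar, juliet, which includes mike.

Yes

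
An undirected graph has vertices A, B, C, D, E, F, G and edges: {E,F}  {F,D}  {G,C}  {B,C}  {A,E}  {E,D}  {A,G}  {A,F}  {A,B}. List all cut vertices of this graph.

Removing A increases the component count from 1 to 2, so A is a cut vertex.
By contrast removing B leaves 1 component; it is not a cut vertex. No other vertex is a cut vertex either.

A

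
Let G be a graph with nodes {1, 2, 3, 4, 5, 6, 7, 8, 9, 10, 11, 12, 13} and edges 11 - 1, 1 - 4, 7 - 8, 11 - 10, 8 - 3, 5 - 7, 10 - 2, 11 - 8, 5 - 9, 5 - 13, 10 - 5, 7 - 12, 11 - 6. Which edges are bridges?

The edges on the cycle 11-10-5-7-8-11 are not bridges since each lies on that cycle.
But removing 11 - 6 disconnects 11 from 6; removing 11 - 1 disconnects 11 from 1; removing 10 - 2 disconnects 10 from 2; removing 12 - 7 disconnects 12 from 7 — these are bridges.
In total 8 edges are bridges.

1-11, 1-4, 10-2, 11-6, 12-7, 13-5, 3-8, 5-9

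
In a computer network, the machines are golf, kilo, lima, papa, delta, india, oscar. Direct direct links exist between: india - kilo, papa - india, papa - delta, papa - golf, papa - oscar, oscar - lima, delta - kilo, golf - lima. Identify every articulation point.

papa

Removing papa increases the component count from 1 to 2, so papa is a cut vertex.
By contrast removing golf leaves 1 component; it is not a cut vertex. No other vertex is a cut vertex either.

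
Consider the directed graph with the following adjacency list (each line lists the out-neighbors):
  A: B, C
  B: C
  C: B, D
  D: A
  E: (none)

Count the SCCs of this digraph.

{A, B, C, D} are all mutually reachable — one SCC of size 4.
{E} is an SCC by itself.
That gives 2 strongly connected components.

2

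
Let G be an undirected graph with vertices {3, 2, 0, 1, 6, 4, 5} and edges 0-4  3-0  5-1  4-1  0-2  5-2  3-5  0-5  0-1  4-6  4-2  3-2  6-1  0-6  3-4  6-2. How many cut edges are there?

0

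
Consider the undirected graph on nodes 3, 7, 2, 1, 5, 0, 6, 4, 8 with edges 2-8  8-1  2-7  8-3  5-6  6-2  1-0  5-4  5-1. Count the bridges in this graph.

The edges on the cycle 5-6-2-8-1-5 are not bridges since each lies on that cycle.
But removing 2-7 disconnects 2 from 7; removing 1-0 disconnects 1 from 0; removing 8-3 disconnects 8 from 3; removing 5-4 disconnects 5 from 4 — these are bridges.
That makes 4 bridges.

4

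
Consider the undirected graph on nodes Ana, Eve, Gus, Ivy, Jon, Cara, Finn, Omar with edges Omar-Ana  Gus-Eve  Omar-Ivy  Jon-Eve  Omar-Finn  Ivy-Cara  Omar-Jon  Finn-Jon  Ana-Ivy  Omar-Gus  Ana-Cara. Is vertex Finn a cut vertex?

Deleting Finn leaves 1 component (was 1) (its neighbors Jon, Omar remain connected to each other), so Finn is not a cut vertex.

No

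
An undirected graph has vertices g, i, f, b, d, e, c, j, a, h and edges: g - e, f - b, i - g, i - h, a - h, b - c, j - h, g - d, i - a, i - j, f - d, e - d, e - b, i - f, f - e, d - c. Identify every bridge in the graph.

The edges on the cycle g-e-b-c-d-g are not bridges since each lies on that cycle.
Every edge lies on some cycle, so there are no bridges.

none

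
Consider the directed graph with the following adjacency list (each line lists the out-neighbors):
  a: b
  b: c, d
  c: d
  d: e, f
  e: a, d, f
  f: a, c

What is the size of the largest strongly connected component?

6

{a, b, c, d, e, f} are all mutually reachable — one SCC of size 6.
The largest has 6 vertices.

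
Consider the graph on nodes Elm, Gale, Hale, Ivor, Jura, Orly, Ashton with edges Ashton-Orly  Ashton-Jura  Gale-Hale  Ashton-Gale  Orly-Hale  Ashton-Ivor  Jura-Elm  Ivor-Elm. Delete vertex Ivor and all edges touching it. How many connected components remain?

With Ivor gone, the remaining components are: {Elm, Gale, Hale, Jura, Orly, Ashton}.
That is 1 component.

1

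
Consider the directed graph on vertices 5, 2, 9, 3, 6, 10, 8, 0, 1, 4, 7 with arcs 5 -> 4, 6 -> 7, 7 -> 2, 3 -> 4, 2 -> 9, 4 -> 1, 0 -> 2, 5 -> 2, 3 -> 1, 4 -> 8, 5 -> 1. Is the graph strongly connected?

No

There is no directed path from 0 to 4, so the graph is not strongly connected.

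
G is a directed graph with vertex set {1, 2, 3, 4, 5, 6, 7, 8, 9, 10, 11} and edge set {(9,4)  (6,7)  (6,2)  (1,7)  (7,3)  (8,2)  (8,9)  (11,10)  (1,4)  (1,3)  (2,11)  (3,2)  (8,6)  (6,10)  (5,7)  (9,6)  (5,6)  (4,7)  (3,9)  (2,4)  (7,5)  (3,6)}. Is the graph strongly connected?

There is no directed path from 8 to 1, so the graph is not strongly connected.

No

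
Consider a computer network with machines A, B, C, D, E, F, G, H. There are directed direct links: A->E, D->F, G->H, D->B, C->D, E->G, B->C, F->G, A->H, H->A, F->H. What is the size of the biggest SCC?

4

{A, E, G, H} are all mutually reachable — one SCC of size 4.
{B, C, D} are all mutually reachable — one SCC of size 3.
{F} is an SCC by itself.
The largest has 4 vertices.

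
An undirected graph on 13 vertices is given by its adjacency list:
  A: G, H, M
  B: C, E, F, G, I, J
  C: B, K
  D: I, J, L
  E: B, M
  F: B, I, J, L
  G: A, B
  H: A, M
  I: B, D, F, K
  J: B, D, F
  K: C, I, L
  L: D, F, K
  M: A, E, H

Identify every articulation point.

Removing B increases the component count from 1 to 2, so B is a cut vertex.
By contrast removing K leaves 1 component; it is not a cut vertex. No other vertex is a cut vertex either.

B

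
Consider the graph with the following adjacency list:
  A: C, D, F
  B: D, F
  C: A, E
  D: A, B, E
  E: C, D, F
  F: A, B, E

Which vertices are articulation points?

Removing F, for instance, still leaves 1 component. No single vertex removal increases the component count — the graph has no articulation points.

none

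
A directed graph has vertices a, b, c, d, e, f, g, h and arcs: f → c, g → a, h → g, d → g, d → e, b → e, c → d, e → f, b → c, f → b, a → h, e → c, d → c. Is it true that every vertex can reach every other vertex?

There is no directed path from a to e, so the graph is not strongly connected.

No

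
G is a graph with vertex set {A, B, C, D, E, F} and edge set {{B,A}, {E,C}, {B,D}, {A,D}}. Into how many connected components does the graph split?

3

F is isolated — a component by itself.
Starting from C we can reach C, E. That is one component of size 2.
Starting from A we can reach A, B, D. That is one component of size 3.
Total: 3 components.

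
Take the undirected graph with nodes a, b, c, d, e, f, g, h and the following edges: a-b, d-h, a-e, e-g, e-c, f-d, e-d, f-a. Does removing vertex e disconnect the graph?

Deleting e raises the number of components from 1 to 3, so e is a cut vertex.

Yes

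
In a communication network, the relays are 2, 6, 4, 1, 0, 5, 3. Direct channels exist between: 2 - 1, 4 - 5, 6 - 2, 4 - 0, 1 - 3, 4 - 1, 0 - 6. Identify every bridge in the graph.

The edges on the cycle 4-0-6-2-1-4 are not bridges since each lies on that cycle.
But removing 1 - 3 disconnects 1 from 3; removing 4 - 5 disconnects 4 from 5 — these are bridges.

1-3, 4-5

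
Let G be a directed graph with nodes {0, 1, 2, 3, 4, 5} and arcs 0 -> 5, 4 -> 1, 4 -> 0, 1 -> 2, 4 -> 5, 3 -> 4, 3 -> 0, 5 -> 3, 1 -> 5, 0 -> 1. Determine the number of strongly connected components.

{0, 1, 3, 4, 5} are all mutually reachable — one SCC of size 5.
{2} is an SCC by itself.
That gives 2 strongly connected components.

2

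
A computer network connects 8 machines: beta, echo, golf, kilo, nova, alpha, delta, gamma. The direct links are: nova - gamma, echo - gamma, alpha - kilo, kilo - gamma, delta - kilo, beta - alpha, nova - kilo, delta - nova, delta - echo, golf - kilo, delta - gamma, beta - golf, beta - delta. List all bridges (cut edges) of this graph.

The edges on the cycle delta-echo-gamma-nova-delta are not bridges since each lies on that cycle.
Every edge lies on some cycle, so there are no bridges.

none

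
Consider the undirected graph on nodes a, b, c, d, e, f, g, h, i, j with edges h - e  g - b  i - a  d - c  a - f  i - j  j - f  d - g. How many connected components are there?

3

Starting from e we can reach e, h. That is one component of size 2.
Starting from b we can reach b, c, d, g. That is one component of size 4.
Starting from a we can reach a, f, i, j. That is one component of size 4.
Total: 3 components.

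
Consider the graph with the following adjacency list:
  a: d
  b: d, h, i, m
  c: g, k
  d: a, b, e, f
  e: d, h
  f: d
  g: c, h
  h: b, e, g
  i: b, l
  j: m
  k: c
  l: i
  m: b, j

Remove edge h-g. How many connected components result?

Before removal there is 1 component.
h-g is a bridge — removing it separates h's side from g's side.
After removal: 2 components.

2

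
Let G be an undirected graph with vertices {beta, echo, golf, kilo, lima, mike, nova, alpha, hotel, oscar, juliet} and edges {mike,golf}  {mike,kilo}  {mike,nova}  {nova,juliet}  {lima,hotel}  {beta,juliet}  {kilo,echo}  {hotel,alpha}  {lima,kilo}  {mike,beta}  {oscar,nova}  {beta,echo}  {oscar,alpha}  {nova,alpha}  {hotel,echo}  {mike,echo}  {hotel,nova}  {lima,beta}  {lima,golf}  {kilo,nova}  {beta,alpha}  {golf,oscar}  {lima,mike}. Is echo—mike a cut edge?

After removing echo—mike, the path echo-beta-mike still connects them, so the edge is not a bridge.

No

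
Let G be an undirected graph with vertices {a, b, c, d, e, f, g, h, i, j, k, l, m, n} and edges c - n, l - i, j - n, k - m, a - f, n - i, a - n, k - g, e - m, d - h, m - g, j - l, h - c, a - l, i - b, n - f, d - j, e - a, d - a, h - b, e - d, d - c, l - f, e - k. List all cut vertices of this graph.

e

Removing e increases the component count from 1 to 2, so e is a cut vertex.
By contrast removing f leaves 1 component; it is not a cut vertex. No other vertex is a cut vertex either.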